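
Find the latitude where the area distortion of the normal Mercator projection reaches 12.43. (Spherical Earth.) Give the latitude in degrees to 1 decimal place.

73.5°

Mercator areal scale is sec²φ.
sec²φ = 12.43  ⇒  cos²φ = 0.08045  ⇒  cos φ = 0.2836.
φ = arccos(0.2836) ≈ 73.5°.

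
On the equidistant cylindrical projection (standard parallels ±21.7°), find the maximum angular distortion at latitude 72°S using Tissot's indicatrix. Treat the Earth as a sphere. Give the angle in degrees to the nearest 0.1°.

The equidistant cylindrical projection with φ₀ = 21.7° has h = 1 (meridians true) and k = cos φ₀ / cos φ along parallels.
At 72°: h = 1.000, k = 3.007; principal scales a = 3.007, b = 1.000.
sin(ω/2) = (a − b)/(a + b) = 2.007/4.007 = 0.5008, so ω = 2 arcsin(0.5008) ≈ 60.1°.

60.1°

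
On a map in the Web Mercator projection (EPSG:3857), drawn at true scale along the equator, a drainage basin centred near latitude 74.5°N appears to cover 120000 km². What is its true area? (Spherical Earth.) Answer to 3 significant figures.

Mercator is conformal, so the point scale is isotropic: h = k = sec φ = 1/cos φ.
Areal scale = k² = sec²φ = 1/cos²(74.5°) = 1/0.2672² = 14.00.
True area = apparent / (areal scale) = 120000 / 14.00 ≈ 8570 km².

8570 km²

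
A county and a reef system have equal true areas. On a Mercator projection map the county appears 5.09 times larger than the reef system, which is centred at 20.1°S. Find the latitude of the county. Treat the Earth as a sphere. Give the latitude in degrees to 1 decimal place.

65.4°

On Mercator, (apparent₁)/(apparent₂) = sec²φ₁ / sec²φ₂ when true areas are equal.
cos²φ₂ / cos²φ₁ = 5.09  ⇒  cos φ₁ = cos 20.1° / √5.09 = 0.9391/2.256 = 0.4162.
φ₁ = arccos(0.4162) ≈ 65.4°.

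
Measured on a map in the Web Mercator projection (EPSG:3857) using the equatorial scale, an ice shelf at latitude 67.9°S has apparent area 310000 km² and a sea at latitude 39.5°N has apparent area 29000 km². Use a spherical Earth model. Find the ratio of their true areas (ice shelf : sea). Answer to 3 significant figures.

2.54

On Mercator the areal scale is sec²φ, so true area = apparent × cos²φ.
True area of ice shelf: 310000 × cos²(67.9°) = 310000 × 0.1415 = 43880 km².
True area of sea: 29000 × cos²(39.5°) = 29000 × 0.5954 = 17270 km².
Ratio = 43880 / 17270 ≈ 2.54.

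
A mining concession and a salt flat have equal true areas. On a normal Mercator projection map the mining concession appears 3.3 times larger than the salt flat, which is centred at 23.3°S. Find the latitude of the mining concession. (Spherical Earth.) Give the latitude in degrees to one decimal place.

On Mercator, (apparent₁)/(apparent₂) = sec²φ₁ / sec²φ₂ when true areas are equal.
cos²φ₂ / cos²φ₁ = 3.3  ⇒  cos φ₁ = cos 23.3° / √3.3 = 0.9184/1.817 = 0.5056.
φ₁ = arccos(0.5056) ≈ 59.6°.

59.6°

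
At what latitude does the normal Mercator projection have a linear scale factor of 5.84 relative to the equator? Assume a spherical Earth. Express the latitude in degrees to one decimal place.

Mercator scale is k = sec φ = 1/cos φ.
1/cos φ = 5.84  ⇒  cos φ = 0.1712  ⇒  φ = arccos(0.1712) ≈ 80.1°.

80.1°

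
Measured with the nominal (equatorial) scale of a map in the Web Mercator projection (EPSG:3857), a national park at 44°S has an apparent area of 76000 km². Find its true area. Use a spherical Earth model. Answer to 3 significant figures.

Mercator is conformal, so the point scale is isotropic: h = k = sec φ = 1/cos φ.
Areal scale = k² = sec²φ = 1/cos²(44°) = 1/0.7193² = 1.933.
True area = apparent / (areal scale) = 76000 / 1.933 ≈ 39300 km².

39300 km²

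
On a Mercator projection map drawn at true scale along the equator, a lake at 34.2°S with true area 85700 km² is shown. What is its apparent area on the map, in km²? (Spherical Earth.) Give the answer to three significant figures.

Mercator is conformal, so the point scale is isotropic: h = k = sec φ = 1/cos φ.
Areal scale = k² = sec²φ = 1/cos²(34.2°) = 1/0.8271² = 1.462.
Apparent area = 85700 × 1.462 ≈ 125000 km².

125000 km²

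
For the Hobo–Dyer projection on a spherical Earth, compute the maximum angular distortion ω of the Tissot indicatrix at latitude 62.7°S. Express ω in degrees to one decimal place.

Hobo–Dyer is a cylindrical equal-area projection with standard parallels at ±37.5°. A cylindrical equal-area projection with standard parallel φ₀ has meridian scale h = cos φ / cos φ₀ and parallel scale k = cos φ₀ / cos φ (so areas are preserved, h·k = 1).
At 62.7°: h = 0.5781, k = 1.730; principal scales a = 1.730, b = 0.5781.
sin(ω/2) = (a − b)/(a + b) = 1.152/2.308 = 0.4990, so ω = 2 arcsin(0.4990) ≈ 59.9°.

59.9°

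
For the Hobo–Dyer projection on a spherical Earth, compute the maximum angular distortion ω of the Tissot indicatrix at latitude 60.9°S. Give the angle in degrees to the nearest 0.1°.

54.0°

Hobo–Dyer is a cylindrical equal-area projection with standard parallels at ±37.5°. Cylindrical equal-area (φ₀ = 37.5°): h = cos φ / cos 37.5° along meridians, k = cos 37.5° / cos φ along parallels; h·k = 1.
At 60.9°: h = 0.6130, k = 1.631; principal scales a = 1.631, b = 0.6130.
sin(ω/2) = (a − b)/(a + b) = 1.018/2.244 = 0.4537, so ω = 2 arcsin(0.4537) ≈ 54.0°.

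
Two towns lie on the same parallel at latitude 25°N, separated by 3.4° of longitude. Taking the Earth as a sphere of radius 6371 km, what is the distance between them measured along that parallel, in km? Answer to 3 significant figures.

Arc length along a parallel = R cos φ · Δλ (with Δλ in radians).
= 6371 × cos 25° × (3.4° × π/180) = 6371 × 0.9063 × 0.05934 ≈ 343 km.

343 km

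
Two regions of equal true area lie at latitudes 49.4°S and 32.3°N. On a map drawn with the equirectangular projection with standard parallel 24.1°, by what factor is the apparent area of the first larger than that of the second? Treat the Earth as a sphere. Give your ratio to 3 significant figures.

1.30

In the equirectangular projection with standard parallel φ₀ = 24.1° (x = Rλ cos φ₀, y = Rφ), meridians are true-scale (h = 1) and the parallel scale is k = cos φ₀ / cos φ.
Areal scale at 49.4°: h·k = 1.000 × 1.403 = 1.403.
Areal scale at 32.3°: h·k = 1.000 × 1.080 = 1.080.
Ratio = 1.403/1.080 ≈ 1.30.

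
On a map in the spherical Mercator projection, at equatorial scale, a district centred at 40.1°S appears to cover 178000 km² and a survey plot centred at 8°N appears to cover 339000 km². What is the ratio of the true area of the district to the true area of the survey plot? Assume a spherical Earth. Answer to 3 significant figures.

0.313

Mercator's areal exaggeration is sec²φ; hence true area = (apparent area) · cos²φ.
True area of district: 178000 × cos²(40.1°) = 178000 × 0.5851 = 104100 km².
True area of survey plot: 339000 × cos²(8°) = 339000 × 0.9806 = 332400 km².
Ratio = 104100 / 332400 ≈ 0.313.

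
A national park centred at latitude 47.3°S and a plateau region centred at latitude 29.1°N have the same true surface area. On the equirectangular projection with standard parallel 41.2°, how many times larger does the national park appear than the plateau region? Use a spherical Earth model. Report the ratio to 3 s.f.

The equidistant cylindrical projection with φ₀ = 41.2° has h = 1 (meridians true) and k = cos φ₀ / cos φ along parallels.
Areal scale at 47.3°: h·k = 1.000 × 1.109 = 1.109.
Areal scale at 29.1°: h·k = 1.000 × 0.8611 = 0.8611.
Ratio = 1.109/0.8611 ≈ 1.29.

1.29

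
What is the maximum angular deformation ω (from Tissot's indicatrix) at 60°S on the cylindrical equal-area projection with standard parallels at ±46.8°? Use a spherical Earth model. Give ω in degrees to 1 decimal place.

35.4°

Cylindrical equal-area (φ₀ = 46.8°): h = cos φ / cos 46.8° along meridians, k = cos 46.8° / cos φ along parallels; h·k = 1.
At 60°: h = 0.7304, k = 1.369; principal scales a = 1.369, b = 0.7304.
sin(ω/2) = (a − b)/(a + b) = 0.6387/2.100 = 0.3042, so ω = 2 arcsin(0.3042) ≈ 35.4°.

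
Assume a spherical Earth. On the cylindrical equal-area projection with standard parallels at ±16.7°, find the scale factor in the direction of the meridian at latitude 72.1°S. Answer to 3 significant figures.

For cylindrical equal-area with standard parallel φ₀, h = cos φ / cos φ₀ and k = cos φ₀ / cos φ, so h·k = 1.
h = cos 72.1° / cos 16.7° = 0.3074/0.9578 = 0.3209.

0.321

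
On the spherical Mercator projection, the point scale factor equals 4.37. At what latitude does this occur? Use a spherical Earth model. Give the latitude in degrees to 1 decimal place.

Mercator scale is k = sec φ = 1/cos φ.
1/cos φ = 4.37  ⇒  cos φ = 0.2288  ⇒  φ = arccos(0.2288) ≈ 76.8°.

76.8°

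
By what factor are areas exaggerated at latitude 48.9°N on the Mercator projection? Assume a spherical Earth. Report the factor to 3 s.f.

The Mercator projection is conformal; its linear scale factor is the same in every direction and equals sec φ = 1/cos φ.
Areal scale = k² = sec²φ = 1/cos²(48.9°) = 1/0.6574² = 2.314.

2.31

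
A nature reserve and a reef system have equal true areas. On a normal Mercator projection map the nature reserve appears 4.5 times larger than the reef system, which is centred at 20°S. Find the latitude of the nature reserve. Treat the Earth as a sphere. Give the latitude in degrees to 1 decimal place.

On Mercator, (apparent₁)/(apparent₂) = sec²φ₁ / sec²φ₂ when true areas are equal.
cos²φ₂ / cos²φ₁ = 4.5  ⇒  cos φ₁ = cos 20° / √4.5 = 0.9397/2.121 = 0.4430.
φ₁ = arccos(0.4430) ≈ 63.7°.

63.7°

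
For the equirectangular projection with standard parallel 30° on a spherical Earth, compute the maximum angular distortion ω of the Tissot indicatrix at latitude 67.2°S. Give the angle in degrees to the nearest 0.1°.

44.9°

In the equirectangular projection with standard parallel φ₀ = 30° (x = Rλ cos φ₀, y = Rφ), meridians are true-scale (h = 1) and the parallel scale is k = cos φ₀ / cos φ.
At 67.2°: h = 1.000, k = 2.235; principal scales a = 2.235, b = 1.000.
sin(ω/2) = (a − b)/(a + b) = 1.235/3.235 = 0.3817, so ω = 2 arcsin(0.3817) ≈ 44.9°.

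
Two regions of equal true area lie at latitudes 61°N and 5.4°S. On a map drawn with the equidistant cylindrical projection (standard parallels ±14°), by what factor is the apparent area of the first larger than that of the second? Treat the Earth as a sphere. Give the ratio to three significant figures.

2.05

With standard parallel φ₀ = 14°, the equirectangular projection gives x = Rλ cos φ₀, y = Rφ, so h = 1 and k = cos 14° / cos φ.
Areal scale at 61°: h·k = 1.000 × 2.001 = 2.001.
Areal scale at 5.4°: h·k = 1.000 × 0.9746 = 0.9746.
Ratio = 2.001/0.9746 ≈ 2.05.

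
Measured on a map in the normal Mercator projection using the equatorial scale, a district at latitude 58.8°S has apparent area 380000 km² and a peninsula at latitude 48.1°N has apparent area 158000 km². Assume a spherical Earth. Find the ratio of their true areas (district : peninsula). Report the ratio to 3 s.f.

1.45

On Mercator the areal scale is sec²φ, so true area = apparent × cos²φ.
True area of district: 380000 × cos²(58.8°) = 380000 × 0.2684 = 102000 km².
True area of peninsula: 158000 × cos²(48.1°) = 158000 × 0.4460 = 70470 km².
Ratio = 102000 / 70470 ≈ 1.45.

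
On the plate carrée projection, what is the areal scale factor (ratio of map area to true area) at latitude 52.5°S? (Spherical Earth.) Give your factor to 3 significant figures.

1.64

Plate carrée maps x = Rλ, y = Rφ. The meridian scale is h = 1 and the parallel scale is k = 1/cos φ = sec φ.
Areal scale = h·k = 1 × sec φ; at 52.5°, h = 1.000, k = 1.643, so h·k = 1.643.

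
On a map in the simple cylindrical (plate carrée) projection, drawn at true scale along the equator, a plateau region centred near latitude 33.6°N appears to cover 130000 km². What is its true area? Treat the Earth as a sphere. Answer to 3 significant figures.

In the plate carrée (x = Rλ, y = Rφ), meridians are true-scale (h = 1) and parallels are stretched by k = sec φ.
Areal scale = h·k = 1 × sec φ; at 33.6°, h = 1.000, k = 1.201, so h·k = 1.201.
True area = apparent / (areal scale) = 130000 / 1.201 ≈ 108000 km².

108000 km²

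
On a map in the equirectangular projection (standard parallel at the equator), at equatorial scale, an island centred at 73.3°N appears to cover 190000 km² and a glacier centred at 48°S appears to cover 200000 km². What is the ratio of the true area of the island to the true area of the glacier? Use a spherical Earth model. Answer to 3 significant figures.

0.408

On the plate carrée, areal scale = h·k = 1 × sec φ, so true area = apparent × cos φ.
True area of island: 190000 × cos(73.3°) = 190000 × 0.2874 = 54600 km².
True area of glacier: 200000 × cos(48°) = 200000 × 0.6691 = 133800 km².
Ratio = 54600 / 133800 ≈ 0.408.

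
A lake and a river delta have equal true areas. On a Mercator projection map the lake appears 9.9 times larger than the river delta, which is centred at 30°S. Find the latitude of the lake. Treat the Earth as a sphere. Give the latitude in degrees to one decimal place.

On Mercator, (apparent₁)/(apparent₂) = sec²φ₁ / sec²φ₂ when true areas are equal.
cos²φ₂ / cos²φ₁ = 9.9  ⇒  cos φ₁ = cos 30° / √9.9 = 0.8660/3.146 = 0.2752.
φ₁ = arccos(0.2752) ≈ 74.0°.

74.0°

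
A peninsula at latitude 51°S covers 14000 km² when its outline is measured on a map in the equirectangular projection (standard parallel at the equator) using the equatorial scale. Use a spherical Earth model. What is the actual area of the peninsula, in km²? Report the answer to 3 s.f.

For the equirectangular projection with φ₀ = 0 (plate carrée), h = 1 along meridians and k = sec φ along parallels.
Areal scale = h·k = 1 × sec φ; at 51°, h = 1.000, k = 1.589, so h·k = 1.589.
True area = apparent / (areal scale) = 14000 / 1.589 ≈ 8810 km².

8810 km²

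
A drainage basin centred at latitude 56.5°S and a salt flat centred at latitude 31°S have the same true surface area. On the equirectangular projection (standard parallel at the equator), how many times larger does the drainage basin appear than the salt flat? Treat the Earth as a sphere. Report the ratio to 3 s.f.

Plate carrée maps x = Rλ, y = Rφ. The meridian scale is h = 1 and the parallel scale is k = 1/cos φ = sec φ.
Areal scale at 56.5°: h·k = 1.000 × 1.812 = 1.812.
Areal scale at 31°: h·k = 1.000 × 1.167 = 1.167.
Ratio = 1.812/1.167 ≈ 1.55.

1.55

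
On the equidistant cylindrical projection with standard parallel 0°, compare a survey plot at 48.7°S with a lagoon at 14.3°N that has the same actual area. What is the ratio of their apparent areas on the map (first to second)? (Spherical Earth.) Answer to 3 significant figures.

1.47

Plate carrée maps x = Rλ, y = Rφ. The meridian scale is h = 1 and the parallel scale is k = 1/cos φ = sec φ.
Areal scale at 48.7°: h·k = 1.000 × 1.515 = 1.515.
Areal scale at 14.3°: h·k = 1.000 × 1.032 = 1.032.
Ratio = 1.515/1.032 ≈ 1.47.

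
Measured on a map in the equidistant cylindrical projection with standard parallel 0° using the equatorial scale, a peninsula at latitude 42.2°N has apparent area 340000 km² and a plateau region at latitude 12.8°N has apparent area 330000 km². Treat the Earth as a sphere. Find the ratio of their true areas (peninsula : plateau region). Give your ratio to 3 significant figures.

On the plate carrée, areal scale = h·k = 1 × sec φ, so true area = apparent × cos φ.
True area of peninsula: 340000 × cos(42.2°) = 340000 × 0.7408 = 251900 km².
True area of plateau region: 330000 × cos(12.8°) = 330000 × 0.9751 = 321800 km².
Ratio = 251900 / 321800 ≈ 0.783.

0.783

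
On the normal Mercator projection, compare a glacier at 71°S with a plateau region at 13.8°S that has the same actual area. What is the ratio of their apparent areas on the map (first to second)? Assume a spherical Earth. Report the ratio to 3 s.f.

8.90

Mercator areal scale is sec²φ.
At 71°: sec²(71°) = 1/0.3256² = 9.434.
At 13.8°: sec²(13.8°) = 1/0.9711² = 1.060.
Ratio = 9.434/1.060 = cos²(13.8°)/cos²(71°) ≈ 8.90.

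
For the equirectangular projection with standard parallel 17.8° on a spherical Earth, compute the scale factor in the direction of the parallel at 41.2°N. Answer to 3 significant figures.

1.27

With standard parallel φ₀ = 17.8°, the equirectangular projection gives x = Rλ cos φ₀, y = Rφ, so h = 1 and k = cos 17.8° / cos φ.
k = cos 17.8° / cos 41.2° = 0.9521/0.7524 = 1.265.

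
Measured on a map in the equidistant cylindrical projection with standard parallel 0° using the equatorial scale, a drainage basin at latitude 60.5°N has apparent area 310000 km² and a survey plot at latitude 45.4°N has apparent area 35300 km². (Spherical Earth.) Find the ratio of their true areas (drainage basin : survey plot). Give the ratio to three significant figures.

On the plate carrée, areal scale = h·k = 1 × sec φ, so true area = apparent × cos φ.
True area of drainage basin: 310000 × cos(60.5°) = 310000 × 0.4924 = 152700 km².
True area of survey plot: 35300 × cos(45.4°) = 35300 × 0.7022 = 24790 km².
Ratio = 152700 / 24790 ≈ 6.16.

6.16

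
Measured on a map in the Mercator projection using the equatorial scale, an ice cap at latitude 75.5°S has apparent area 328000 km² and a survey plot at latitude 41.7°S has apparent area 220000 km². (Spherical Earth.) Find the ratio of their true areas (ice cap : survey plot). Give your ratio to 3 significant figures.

On Mercator the areal scale is sec²φ, so true area = apparent × cos²φ.
True area of ice cap: 328000 × cos²(75.5°) = 328000 × 0.06269 = 20560 km².
True area of survey plot: 220000 × cos²(41.7°) = 220000 × 0.5575 = 122600 km².
Ratio = 20560 / 122600 ≈ 0.168.

0.168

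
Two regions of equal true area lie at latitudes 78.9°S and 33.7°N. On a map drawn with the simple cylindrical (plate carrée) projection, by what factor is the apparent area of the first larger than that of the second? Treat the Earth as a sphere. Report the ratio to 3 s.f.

Plate carrée maps x = Rλ, y = Rφ. The meridian scale is h = 1 and the parallel scale is k = 1/cos φ = sec φ.
Areal scale at 78.9°: h·k = 1.000 × 5.194 = 5.194.
Areal scale at 33.7°: h·k = 1.000 × 1.202 = 1.202.
Ratio = 5.194/1.202 ≈ 4.32.

4.32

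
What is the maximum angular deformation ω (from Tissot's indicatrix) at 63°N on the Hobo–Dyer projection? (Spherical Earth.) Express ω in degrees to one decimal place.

60.9°

Hobo–Dyer is a cylindrical equal-area projection with standard parallels at ±37.5°. A cylindrical equal-area projection with standard parallel φ₀ has meridian scale h = cos φ / cos φ₀ and parallel scale k = cos φ₀ / cos φ (so areas are preserved, h·k = 1).
At 63°: h = 0.5722, k = 1.748; principal scales a = 1.748, b = 0.5722.
sin(ω/2) = (a − b)/(a + b) = 1.175/2.320 = 0.5066, so ω = 2 arcsin(0.5066) ≈ 60.9°.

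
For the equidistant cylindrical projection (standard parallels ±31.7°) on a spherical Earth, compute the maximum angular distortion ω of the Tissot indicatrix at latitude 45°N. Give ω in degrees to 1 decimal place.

10.6°

In the equirectangular projection with standard parallel φ₀ = 31.7° (x = Rλ cos φ₀, y = Rφ), meridians are true-scale (h = 1) and the parallel scale is k = cos φ₀ / cos φ.
At 45°: h = 1.000, k = 1.203; principal scales a = 1.203, b = 1.000.
sin(ω/2) = (a − b)/(a + b) = 0.2032/2.203 = 0.09224, so ω = 2 arcsin(0.09224) ≈ 10.6°.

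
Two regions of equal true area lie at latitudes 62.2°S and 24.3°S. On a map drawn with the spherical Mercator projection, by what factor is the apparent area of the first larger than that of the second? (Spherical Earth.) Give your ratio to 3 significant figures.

Mercator areal scale is sec²φ.
At 62.2°: sec²(62.2°) = 1/0.4664² = 4.597.
At 24.3°: sec²(24.3°) = 1/0.9114² = 1.204.
Ratio = 4.597/1.204 = cos²(24.3°)/cos²(62.2°) ≈ 3.82.

3.82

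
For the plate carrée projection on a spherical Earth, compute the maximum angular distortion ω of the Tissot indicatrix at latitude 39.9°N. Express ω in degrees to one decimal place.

15.1°

In the plate carrée (x = Rλ, y = Rφ), meridians are true-scale (h = 1) and parallels are stretched by k = sec φ.
At 39.9°: h = 1.000, k = 1.304; principal scales a = 1.304, b = 1.000.
sin(ω/2) = (a − b)/(a + b) = 0.3035/2.304 = 0.1318, so ω = 2 arcsin(0.1318) ≈ 15.1°.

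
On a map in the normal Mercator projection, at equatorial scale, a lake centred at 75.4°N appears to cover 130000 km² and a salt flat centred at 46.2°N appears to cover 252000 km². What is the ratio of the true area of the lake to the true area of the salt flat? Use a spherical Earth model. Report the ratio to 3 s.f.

Since Mercator area scale is 1/cos²φ, the true area equals the apparent area multiplied by cos²φ.
True area of lake: 130000 × cos²(75.4°) = 130000 × 0.06354 = 8260 km².
True area of salt flat: 252000 × cos²(46.2°) = 252000 × 0.4791 = 120700 km².
Ratio = 8260 / 120700 ≈ 0.0684.

0.0684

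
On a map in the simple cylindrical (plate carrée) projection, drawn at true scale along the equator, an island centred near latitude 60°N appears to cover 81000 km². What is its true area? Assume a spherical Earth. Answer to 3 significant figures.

In the plate carrée (x = Rλ, y = Rφ), meridians are true-scale (h = 1) and parallels are stretched by k = sec φ.
Areal scale = h·k = 1 × sec φ; at 60°, h = 1.000, k = 2.000, so h·k = 2.000.
True area = apparent / (areal scale) = 81000 / 2.000 ≈ 40500 km².

40500 km²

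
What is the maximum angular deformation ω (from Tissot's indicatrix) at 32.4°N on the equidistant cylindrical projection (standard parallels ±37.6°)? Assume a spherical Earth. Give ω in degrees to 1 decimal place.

The equidistant cylindrical projection with φ₀ = 37.6° has h = 1 (meridians true) and k = cos φ₀ / cos φ along parallels.
At 32.4°: h = 1.000, k = 0.9384; principal scales a = 1.000, b = 0.9384.
sin(ω/2) = (a − b)/(a + b) = 0.06163/1.938 = 0.03180, so ω = 2 arcsin(0.03180) ≈ 3.6°.

3.6°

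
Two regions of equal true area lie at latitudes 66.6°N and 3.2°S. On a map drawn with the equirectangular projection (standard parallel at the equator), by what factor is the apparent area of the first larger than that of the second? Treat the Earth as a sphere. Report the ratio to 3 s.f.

2.51

In the plate carrée (x = Rλ, y = Rφ), meridians are true-scale (h = 1) and parallels are stretched by k = sec φ.
Areal scale at 66.6°: h·k = 1.000 × 2.518 = 2.518.
Areal scale at 3.2°: h·k = 1.000 × 1.002 = 1.002.
Ratio = 2.518/1.002 ≈ 2.51.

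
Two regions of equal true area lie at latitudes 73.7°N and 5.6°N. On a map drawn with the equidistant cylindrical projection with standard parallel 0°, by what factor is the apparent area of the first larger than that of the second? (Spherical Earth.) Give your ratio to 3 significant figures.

3.55

In the plate carrée (x = Rλ, y = Rφ), meridians are true-scale (h = 1) and parallels are stretched by k = sec φ.
Areal scale at 73.7°: h·k = 1.000 × 3.563 = 3.563.
Areal scale at 5.6°: h·k = 1.000 × 1.005 = 1.005.
Ratio = 3.563/1.005 ≈ 3.55.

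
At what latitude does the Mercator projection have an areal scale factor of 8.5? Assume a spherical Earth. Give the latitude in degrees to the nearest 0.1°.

69.9°

Mercator areal scale is sec²φ.
sec²φ = 8.5  ⇒  cos²φ = 0.1176  ⇒  cos φ = 0.3430.
φ = arccos(0.3430) ≈ 69.9°.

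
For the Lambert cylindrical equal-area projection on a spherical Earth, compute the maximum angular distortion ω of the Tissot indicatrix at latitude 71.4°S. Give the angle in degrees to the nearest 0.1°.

The Lambert cylindrical equal-area projection is the cylindrical equal-area projection with its standard parallel at the equator (φ₀ = 0). A cylindrical equal-area projection with standard parallel φ₀ has meridian scale h = cos φ / cos φ₀ and parallel scale k = cos φ₀ / cos φ (so areas are preserved, h·k = 1).
At 71.4°: h = 0.3190, k = 3.135; principal scales a = 3.135, b = 0.3190.
sin(ω/2) = (a − b)/(a + b) = 2.816/3.454 = 0.8153, so ω = 2 arcsin(0.8153) ≈ 109.2°.

109.2°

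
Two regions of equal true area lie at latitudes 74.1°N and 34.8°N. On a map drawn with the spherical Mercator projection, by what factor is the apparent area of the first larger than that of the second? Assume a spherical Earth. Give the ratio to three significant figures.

On Mercator, area is exaggerated by sec²φ = 1/cos²φ.
At 74.1°: sec²(74.1°) = 1/0.2740² = 13.32.
At 34.8°: sec²(34.8°) = 1/0.8211² = 1.483.
Ratio = 13.32/1.483 = cos²(34.8°)/cos²(74.1°) ≈ 8.98.

8.98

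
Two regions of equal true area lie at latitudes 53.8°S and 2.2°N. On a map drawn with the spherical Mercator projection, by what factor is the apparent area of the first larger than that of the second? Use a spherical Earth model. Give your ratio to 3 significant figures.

Mercator areal scale is sec²φ.
At 53.8°: sec²(53.8°) = 1/0.5906² = 2.867.
At 2.2°: sec²(2.2°) = 1/0.9993² = 1.001.
Ratio = 2.867/1.001 = cos²(2.2°)/cos²(53.8°) ≈ 2.86.

2.86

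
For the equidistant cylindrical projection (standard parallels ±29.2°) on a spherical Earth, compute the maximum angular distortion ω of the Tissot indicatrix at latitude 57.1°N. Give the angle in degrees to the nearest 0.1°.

26.9°

In the equirectangular projection with standard parallel φ₀ = 29.2° (x = Rλ cos φ₀, y = Rφ), meridians are true-scale (h = 1) and the parallel scale is k = cos φ₀ / cos φ.
At 57.1°: h = 1.000, k = 1.607; principal scales a = 1.607, b = 1.000.
sin(ω/2) = (a − b)/(a + b) = 0.6071/2.607 = 0.2329, so ω = 2 arcsin(0.2329) ≈ 26.9°.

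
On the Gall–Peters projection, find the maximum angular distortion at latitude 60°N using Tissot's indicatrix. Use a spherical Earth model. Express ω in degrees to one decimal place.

The Gall–Peters projection is cylindrical equal-area with φ₀ = 45°. For cylindrical equal-area with standard parallel φ₀, h = cos φ / cos φ₀ and k = cos φ₀ / cos φ, so h·k = 1.
At 60°: h = 0.7071, k = 1.414; principal scales a = 1.414, b = 0.7071.
sin(ω/2) = (a − b)/(a + b) = 0.7071/2.121 = 0.3333, so ω = 2 arcsin(0.3333) ≈ 38.9°.

38.9°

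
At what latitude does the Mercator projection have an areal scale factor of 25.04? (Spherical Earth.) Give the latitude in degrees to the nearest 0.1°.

78.5°

Mercator areal scale is sec²φ.
sec²φ = 25.04  ⇒  cos²φ = 0.03994  ⇒  cos φ = 0.1998.
φ = arccos(0.1998) ≈ 78.5°.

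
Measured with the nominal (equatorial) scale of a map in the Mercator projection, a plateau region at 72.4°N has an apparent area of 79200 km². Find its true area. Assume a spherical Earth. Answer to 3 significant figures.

For Mercator, h = k = sec φ (a conformal cylindrical projection has a single point scale, 1/cos φ).
Areal scale = k² = sec²φ = 1/cos²(72.4°) = 1/0.3024² = 10.94.
True area = apparent / (areal scale) = 79200 / 10.94 ≈ 7240 km².

7240 km²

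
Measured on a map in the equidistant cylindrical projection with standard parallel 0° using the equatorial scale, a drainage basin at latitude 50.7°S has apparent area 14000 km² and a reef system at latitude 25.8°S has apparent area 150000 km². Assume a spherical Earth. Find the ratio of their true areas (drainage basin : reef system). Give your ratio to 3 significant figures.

On the plate carrée, areal scale = h·k = 1 × sec φ, so true area = apparent × cos φ.
True area of drainage basin: 14000 × cos(50.7°) = 14000 × 0.6334 = 8867 km².
True area of reef system: 150000 × cos(25.8°) = 150000 × 0.9003 = 135000 km².
Ratio = 8867 / 135000 ≈ 0.0657.

0.0657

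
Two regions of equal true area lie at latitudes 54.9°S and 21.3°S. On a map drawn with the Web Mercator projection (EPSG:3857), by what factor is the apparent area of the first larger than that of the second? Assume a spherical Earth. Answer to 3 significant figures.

2.63

Mercator areal scale is sec²φ.
At 54.9°: sec²(54.9°) = 1/0.5750² = 3.025.
At 21.3°: sec²(21.3°) = 1/0.9317² = 1.152.
Ratio = 3.025/1.152 = cos²(21.3°)/cos²(54.9°) ≈ 2.63.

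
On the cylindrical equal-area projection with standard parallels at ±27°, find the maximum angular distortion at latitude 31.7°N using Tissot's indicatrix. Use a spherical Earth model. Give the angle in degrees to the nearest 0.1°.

For cylindrical equal-area with standard parallel φ₀, h = cos φ / cos φ₀ and k = cos φ₀ / cos φ, so h·k = 1.
At 31.7°: h = 0.9549, k = 1.047; principal scales a = 1.047, b = 0.9549.
sin(ω/2) = (a − b)/(a + b) = 0.09236/2.002 = 0.04613, so ω = 2 arcsin(0.04613) ≈ 5.3°.

5.3°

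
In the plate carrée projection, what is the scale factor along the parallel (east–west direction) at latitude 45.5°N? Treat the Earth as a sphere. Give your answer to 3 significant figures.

1.43

For the equirectangular projection with φ₀ = 0 (plate carrée), h = 1 along meridians and k = sec φ along parallels.
k = 1/cos 45.5° = 1/0.7009 = 1.427.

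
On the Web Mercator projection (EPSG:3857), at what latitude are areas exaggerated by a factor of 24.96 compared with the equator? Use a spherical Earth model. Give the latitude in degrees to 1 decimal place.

Mercator areal scale is sec²φ.
sec²φ = 24.96  ⇒  cos²φ = 0.04006  ⇒  cos φ = 0.2002.
φ = arccos(0.2002) ≈ 78.5°.

78.5°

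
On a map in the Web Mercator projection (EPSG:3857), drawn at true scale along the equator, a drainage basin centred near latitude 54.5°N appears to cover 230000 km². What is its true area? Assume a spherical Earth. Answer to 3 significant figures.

77600 km²

The Mercator projection is conformal; its linear scale factor is the same in every direction and equals sec φ = 1/cos φ.
Areal scale = k² = sec²φ = 1/cos²(54.5°) = 1/0.5807² = 2.965.
True area = apparent / (areal scale) = 230000 / 2.965 ≈ 77600 km².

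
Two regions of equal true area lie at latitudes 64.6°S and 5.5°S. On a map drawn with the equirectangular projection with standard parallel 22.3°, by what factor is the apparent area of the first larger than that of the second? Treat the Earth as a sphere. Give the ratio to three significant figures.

2.32

The equidistant cylindrical projection with φ₀ = 22.3° has h = 1 (meridians true) and k = cos φ₀ / cos φ along parallels.
Areal scale at 64.6°: h·k = 1.000 × 2.157 = 2.157.
Areal scale at 5.5°: h·k = 1.000 × 0.9295 = 0.9295.
Ratio = 2.157/0.9295 ≈ 2.32.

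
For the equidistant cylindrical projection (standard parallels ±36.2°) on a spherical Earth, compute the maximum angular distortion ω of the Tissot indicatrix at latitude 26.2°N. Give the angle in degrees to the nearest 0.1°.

6.1°

In the equirectangular projection with standard parallel φ₀ = 36.2° (x = Rλ cos φ₀, y = Rφ), meridians are true-scale (h = 1) and the parallel scale is k = cos φ₀ / cos φ.
At 26.2°: h = 1.000, k = 0.8994; principal scales a = 1.000, b = 0.8994.
sin(ω/2) = (a − b)/(a + b) = 0.1006/1.899 = 0.05299, so ω = 2 arcsin(0.05299) ≈ 6.1°.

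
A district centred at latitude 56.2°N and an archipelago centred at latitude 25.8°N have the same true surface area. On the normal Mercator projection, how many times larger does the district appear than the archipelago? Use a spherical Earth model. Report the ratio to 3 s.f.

2.62

Mercator areal scale is sec²φ.
At 56.2°: sec²(56.2°) = 1/0.5563² = 3.231.
At 25.8°: sec²(25.8°) = 1/0.9003² = 1.234.
Ratio = 3.231/1.234 = cos²(25.8°)/cos²(56.2°) ≈ 2.62.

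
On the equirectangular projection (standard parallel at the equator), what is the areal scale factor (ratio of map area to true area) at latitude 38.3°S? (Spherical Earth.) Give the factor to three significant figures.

1.27

For the equirectangular projection with φ₀ = 0 (plate carrée), h = 1 along meridians and k = sec φ along parallels.
Areal scale = h·k = 1 × sec φ; at 38.3°, h = 1.000, k = 1.274, so h·k = 1.274.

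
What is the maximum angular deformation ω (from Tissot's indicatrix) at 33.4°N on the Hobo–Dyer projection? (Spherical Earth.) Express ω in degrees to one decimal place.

The Hobo–Dyer projection is cylindrical equal-area with φ₀ = 37.5°. Cylindrical equal-area (φ₀ = 37.5°): h = cos φ / cos 37.5° along meridians, k = cos 37.5° / cos φ along parallels; h·k = 1.
At 33.4°: h = 1.052, k = 0.9503; principal scales a = 1.052, b = 0.9503.
sin(ω/2) = (a − b)/(a + b) = 0.1020/2.003 = 0.05094, so ω = 2 arcsin(0.05094) ≈ 5.8°.

5.8°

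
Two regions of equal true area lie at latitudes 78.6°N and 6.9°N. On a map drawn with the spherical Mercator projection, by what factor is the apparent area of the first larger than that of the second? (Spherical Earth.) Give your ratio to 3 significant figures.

25.2

Mercator areal scale is sec²φ.
At 78.6°: sec²(78.6°) = 1/0.1977² = 25.60.
At 6.9°: sec²(6.9°) = 1/0.9928² = 1.015.
Ratio = 25.60/1.015 = cos²(6.9°)/cos²(78.6°) ≈ 25.2.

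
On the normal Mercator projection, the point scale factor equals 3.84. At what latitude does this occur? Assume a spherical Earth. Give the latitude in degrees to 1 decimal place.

Mercator scale is k = sec φ = 1/cos φ.
1/cos φ = 3.84  ⇒  cos φ = 0.2604  ⇒  φ = arccos(0.2604) ≈ 74.9°.

74.9°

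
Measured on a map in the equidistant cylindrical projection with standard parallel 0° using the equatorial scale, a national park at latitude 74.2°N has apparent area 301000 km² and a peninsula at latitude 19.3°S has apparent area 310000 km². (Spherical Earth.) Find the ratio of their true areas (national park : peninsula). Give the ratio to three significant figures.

On the plate carrée, areal scale = h·k = 1 × sec φ, so true area = apparent × cos φ.
True area of national park: 301000 × cos(74.2°) = 301000 × 0.2723 = 81960 km².
True area of peninsula: 310000 × cos(19.3°) = 310000 × 0.9438 = 292600 km².
Ratio = 81960 / 292600 ≈ 0.280.

0.280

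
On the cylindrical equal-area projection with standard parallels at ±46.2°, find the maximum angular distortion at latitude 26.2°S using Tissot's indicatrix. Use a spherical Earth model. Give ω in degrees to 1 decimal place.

29.4°

A cylindrical equal-area projection with standard parallel φ₀ has meridian scale h = cos φ / cos φ₀ and parallel scale k = cos φ₀ / cos φ (so areas are preserved, h·k = 1).
At 26.2°: h = 1.296, k = 0.7714; principal scales a = 1.296, b = 0.7714.
sin(ω/2) = (a − b)/(a + b) = 0.5250/2.068 = 0.2539, so ω = 2 arcsin(0.2539) ≈ 29.4°.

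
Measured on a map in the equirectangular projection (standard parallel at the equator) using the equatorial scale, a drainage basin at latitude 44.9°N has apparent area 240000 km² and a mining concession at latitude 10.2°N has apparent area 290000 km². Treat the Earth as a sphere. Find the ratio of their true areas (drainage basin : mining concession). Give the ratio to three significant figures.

On the plate carrée, areal scale = h·k = 1 × sec φ, so true area = apparent × cos φ.
True area of drainage basin: 240000 × cos(44.9°) = 240000 × 0.7083 = 170000 km².
True area of mining concession: 290000 × cos(10.2°) = 290000 × 0.9842 = 285400 km².
Ratio = 170000 / 285400 ≈ 0.596.

0.596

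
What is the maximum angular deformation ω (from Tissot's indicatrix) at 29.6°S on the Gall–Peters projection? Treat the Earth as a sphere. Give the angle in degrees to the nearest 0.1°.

23.5°

The Gall–Peters projection is cylindrical equal-area with φ₀ = 45°. Cylindrical equal-area (φ₀ = 45°): h = cos φ / cos 45° along meridians, k = cos 45° / cos φ along parallels; h·k = 1.
At 29.6°: h = 1.230, k = 0.8132; principal scales a = 1.230, b = 0.8132.
sin(ω/2) = (a − b)/(a + b) = 0.4164/2.043 = 0.2038, so ω = 2 arcsin(0.2038) ≈ 23.5°.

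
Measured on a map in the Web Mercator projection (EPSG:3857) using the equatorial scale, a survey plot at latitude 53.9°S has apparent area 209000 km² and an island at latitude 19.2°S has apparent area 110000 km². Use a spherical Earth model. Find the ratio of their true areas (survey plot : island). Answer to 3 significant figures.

Mercator's areal exaggeration is sec²φ; hence true area = (apparent area) · cos²φ.
True area of survey plot: 209000 × cos²(53.9°) = 209000 × 0.3472 = 72550 km².
True area of island: 110000 × cos²(19.2°) = 110000 × 0.8918 = 98100 km².
Ratio = 72550 / 98100 ≈ 0.740.

0.740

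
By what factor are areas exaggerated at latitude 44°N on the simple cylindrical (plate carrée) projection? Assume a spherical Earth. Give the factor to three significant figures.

For the equirectangular projection with φ₀ = 0 (plate carrée), h = 1 along meridians and k = sec φ along parallels.
Areal scale = h·k = 1 × sec φ; at 44°, h = 1.000, k = 1.390, so h·k = 1.390.

1.39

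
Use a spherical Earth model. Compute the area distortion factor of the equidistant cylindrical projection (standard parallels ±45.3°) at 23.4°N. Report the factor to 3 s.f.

0.766

With standard parallel φ₀ = 45.3°, the equirectangular projection gives x = Rλ cos φ₀, y = Rφ, so h = 1 and k = cos 45.3° / cos φ.
Areal scale = h·k = 1 × cos φ₀ / cos φ; at 23.4°, h = 1.000, k = 0.7664, so h·k = 0.7664.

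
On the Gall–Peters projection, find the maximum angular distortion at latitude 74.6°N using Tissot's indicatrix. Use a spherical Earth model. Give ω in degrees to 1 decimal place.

Gall–Peters is a cylindrical equal-area projection with standard parallels at ±45°. A cylindrical equal-area projection with standard parallel φ₀ has meridian scale h = cos φ / cos φ₀ and parallel scale k = cos φ₀ / cos φ (so areas are preserved, h·k = 1).
At 74.6°: h = 0.3756, k = 2.663; principal scales a = 2.663, b = 0.3756.
sin(ω/2) = (a − b)/(a + b) = 2.287/3.038 = 0.7528, so ω = 2 arcsin(0.7528) ≈ 97.7°.

97.7°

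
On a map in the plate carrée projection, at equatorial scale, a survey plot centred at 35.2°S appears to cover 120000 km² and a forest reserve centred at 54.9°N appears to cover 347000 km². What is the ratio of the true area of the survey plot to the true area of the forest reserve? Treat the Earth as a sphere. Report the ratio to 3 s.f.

On the plate carrée, areal scale = h·k = 1 × sec φ, so true area = apparent × cos φ.
True area of survey plot: 120000 × cos(35.2°) = 120000 × 0.8171 = 98060 km².
True area of forest reserve: 347000 × cos(54.9°) = 347000 × 0.5750 = 199500 km².
Ratio = 98060 / 199500 ≈ 0.491.

0.491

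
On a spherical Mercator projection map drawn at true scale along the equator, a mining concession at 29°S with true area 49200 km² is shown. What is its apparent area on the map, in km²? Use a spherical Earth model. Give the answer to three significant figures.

64300 km²

The Mercator projection is conformal; its linear scale factor is the same in every direction and equals sec φ = 1/cos φ.
Areal scale = k² = sec²φ = 1/cos²(29°) = 1/0.8746² = 1.307.
Apparent area = 49200 × 1.307 ≈ 64300 km².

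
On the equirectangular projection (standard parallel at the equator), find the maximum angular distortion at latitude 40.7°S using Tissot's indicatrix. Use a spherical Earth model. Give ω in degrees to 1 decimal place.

15.8°

For the equirectangular projection with φ₀ = 0 (plate carrée), h = 1 along meridians and k = sec φ along parallels.
At 40.7°: h = 1.000, k = 1.319; principal scales a = 1.319, b = 1.000.
sin(ω/2) = (a − b)/(a + b) = 0.3190/2.319 = 0.1376, so ω = 2 arcsin(0.1376) ≈ 15.8°.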